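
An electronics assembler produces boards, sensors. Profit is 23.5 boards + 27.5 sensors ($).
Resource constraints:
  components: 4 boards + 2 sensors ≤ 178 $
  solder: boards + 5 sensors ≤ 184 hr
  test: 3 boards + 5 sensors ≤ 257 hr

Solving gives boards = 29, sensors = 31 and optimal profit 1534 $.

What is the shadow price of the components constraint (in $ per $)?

Binding: components and solder. Non-binding: test (15 unused).
Slack constraints have shadow price 0 (complementary slackness).
Dual feasibility on the basic columns requires 4·y_components + 1·y_solder = 23.5, 2·y_components + 5·y_solder = 27.5.
This yields shadow prices y_components = 5, y_solder = 3.5.
Shadow price of components = 5.

5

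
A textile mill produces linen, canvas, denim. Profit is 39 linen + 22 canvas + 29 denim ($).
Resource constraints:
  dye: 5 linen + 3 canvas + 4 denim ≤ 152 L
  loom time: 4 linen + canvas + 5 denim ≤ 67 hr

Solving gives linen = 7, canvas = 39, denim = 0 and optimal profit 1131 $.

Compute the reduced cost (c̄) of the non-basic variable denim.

-4

At the optimum: dye uses 152 of 152 (binding); loom time uses 67 of 67 (binding).
From A_Bᵀ y = c: 5·y_dye + 4·y_loom time = 39; 3·y_dye + 1·y_loom time = 22.
This yields shadow prices y_dye = 7, y_loom time = 1.
Reduced cost of denim: c₃ − yᵀa₃ = 29 − (7·4 + 1·5) = 29 − 33 = -4.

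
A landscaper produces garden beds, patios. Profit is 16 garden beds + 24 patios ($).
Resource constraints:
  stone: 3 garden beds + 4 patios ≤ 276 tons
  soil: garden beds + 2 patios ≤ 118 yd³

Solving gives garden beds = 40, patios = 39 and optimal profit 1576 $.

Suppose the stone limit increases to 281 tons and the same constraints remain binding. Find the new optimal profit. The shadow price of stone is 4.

Δb = 5, so new z* = 1576 + (4)·(5) = 1576 + 20 = 1596.

1596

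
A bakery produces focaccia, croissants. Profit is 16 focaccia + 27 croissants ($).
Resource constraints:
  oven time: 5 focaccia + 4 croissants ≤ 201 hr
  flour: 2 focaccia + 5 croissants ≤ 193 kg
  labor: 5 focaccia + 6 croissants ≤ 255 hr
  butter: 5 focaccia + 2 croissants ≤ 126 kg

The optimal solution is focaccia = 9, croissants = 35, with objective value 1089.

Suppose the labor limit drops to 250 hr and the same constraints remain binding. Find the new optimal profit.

1079

Check each constraint at x*: oven time 185/201 (slack 16); flour 193/193 (tight); labor 255/255 (tight); butter 115/126 (slack 11).
Since oven time, butter are not tight, their duals are 0.
Dual feasibility on the basic columns requires 2·y_flour + 5·y_labor = 16, 5·y_flour + 6·y_labor = 27.
→ y_flour = 3 and y_labor = 2.
Δz = y_labor·Δb = 2 × (-5) = -10, so new z* = 1089 − 10 = 1079.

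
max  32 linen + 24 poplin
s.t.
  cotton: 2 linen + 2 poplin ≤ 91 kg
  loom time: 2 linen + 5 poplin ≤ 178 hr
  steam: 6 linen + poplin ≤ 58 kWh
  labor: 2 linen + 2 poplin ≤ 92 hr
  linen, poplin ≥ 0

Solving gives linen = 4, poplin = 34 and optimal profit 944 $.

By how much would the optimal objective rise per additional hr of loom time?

4

Check each constraint at x*: cotton 76/91 (slack 15); loom time 178/178 (tight); steam 58/58 (tight); labor 76/92 (slack 16).
Slack constraints have shadow price 0 (complementary slackness).
The binding rows give the dual system: 2·y_loom time + 6·y_steam = 32 and 5·y_loom time + 1·y_steam = 24.
→ y_loom time = 4 and y_steam = 4.
Shadow price of loom time = 4.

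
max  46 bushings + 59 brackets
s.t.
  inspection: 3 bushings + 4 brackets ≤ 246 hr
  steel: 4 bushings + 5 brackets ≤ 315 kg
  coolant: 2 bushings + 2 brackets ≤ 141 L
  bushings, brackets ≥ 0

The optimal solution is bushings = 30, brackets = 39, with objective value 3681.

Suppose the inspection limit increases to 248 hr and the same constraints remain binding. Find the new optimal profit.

3693

Binding: inspection and steel. Non-binding: coolant (3 unused).
By complementary slackness, y = 0 for the non-binding constraint.
Dual feasibility on the basic columns requires 3·y_inspection + 4·y_steel = 46, 4·y_inspection + 5·y_steel = 59.
This yields shadow prices y_inspection = 6, y_steel = 7.
Δz = y_inspection·Δb = 6 × (2) = 12, so new z* = 3681 + 12 = 3693.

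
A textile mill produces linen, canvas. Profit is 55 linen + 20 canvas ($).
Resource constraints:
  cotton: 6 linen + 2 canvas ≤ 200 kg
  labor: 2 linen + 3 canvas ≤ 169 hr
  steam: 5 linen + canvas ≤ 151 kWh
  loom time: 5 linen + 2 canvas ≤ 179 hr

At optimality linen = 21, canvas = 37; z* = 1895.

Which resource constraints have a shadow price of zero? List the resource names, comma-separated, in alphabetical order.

cotton: 200/200 (binding)
labor: 153/169 (slack 16)
steam: 142/151 (slack 9)
loom time: 179/179 (binding)
By complementary slackness, a constraint with positive slack has shadow price 0 → labor, steam.

labor, steam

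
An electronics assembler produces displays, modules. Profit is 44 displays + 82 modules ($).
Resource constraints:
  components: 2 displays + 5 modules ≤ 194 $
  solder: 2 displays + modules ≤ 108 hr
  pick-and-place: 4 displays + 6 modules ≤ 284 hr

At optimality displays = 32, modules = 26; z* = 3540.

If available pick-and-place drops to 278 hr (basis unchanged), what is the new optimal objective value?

3498

Binding: components and pick-and-place. Non-binding: solder (18 unused).
By complementary slackness, y = 0 for the non-binding constraint.
From A_Bᵀ y = c: 2·y_components + 4·y_pick-and-place = 44; 5·y_components + 6·y_pick-and-place = 82.
Solving: y_components = 8, y_pick-and-place = 7.
Δz = y_pick-and-place·Δb = 7 × (-6) = -42, so new z* = 3540 − 42 = 3498.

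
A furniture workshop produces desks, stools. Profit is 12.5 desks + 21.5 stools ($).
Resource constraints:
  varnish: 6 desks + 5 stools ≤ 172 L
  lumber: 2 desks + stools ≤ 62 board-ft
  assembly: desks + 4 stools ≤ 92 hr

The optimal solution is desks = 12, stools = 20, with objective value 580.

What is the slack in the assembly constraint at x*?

assembly used = 1·12 + 4·20 = 92; slack = 92 − 92 = 0.

0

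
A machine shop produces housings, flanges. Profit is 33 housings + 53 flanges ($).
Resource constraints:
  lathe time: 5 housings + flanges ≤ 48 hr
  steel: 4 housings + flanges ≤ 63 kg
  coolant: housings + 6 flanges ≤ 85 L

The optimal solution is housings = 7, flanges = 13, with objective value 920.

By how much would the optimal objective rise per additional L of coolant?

Binding: lathe time and coolant. Non-binding: steel (22 unused).
Slack constraints have shadow price 0 (complementary slackness).
The binding rows give the dual system: 5·y_lathe time + 1·y_coolant = 33 and 1·y_lathe time + 6·y_coolant = 53.
→ y_lathe time = 5 and y_coolant = 8.
Shadow price of coolant = 8.

8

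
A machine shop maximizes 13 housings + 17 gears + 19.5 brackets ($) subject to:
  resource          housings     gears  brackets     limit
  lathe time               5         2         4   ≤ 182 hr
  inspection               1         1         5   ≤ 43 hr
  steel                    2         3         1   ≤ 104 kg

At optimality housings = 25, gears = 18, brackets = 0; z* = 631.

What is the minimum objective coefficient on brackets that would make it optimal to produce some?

29

At the optimum: lathe time uses 161 of 182 (slack = 21); inspection uses 43 of 43 (binding); steel uses 104 of 104 (binding).
Slack constraints have shadow price 0 (complementary slackness).
Dual feasibility on the basic columns requires 1·y_inspection + 2·y_steel = 13, 1·y_inspection + 3·y_steel = 17.
This yields shadow prices y_inspection = 5, y_steel = 4.
brackets enters the basis when its profit ≥ yᵀa₃ = 5·5 + 4·1 = 29.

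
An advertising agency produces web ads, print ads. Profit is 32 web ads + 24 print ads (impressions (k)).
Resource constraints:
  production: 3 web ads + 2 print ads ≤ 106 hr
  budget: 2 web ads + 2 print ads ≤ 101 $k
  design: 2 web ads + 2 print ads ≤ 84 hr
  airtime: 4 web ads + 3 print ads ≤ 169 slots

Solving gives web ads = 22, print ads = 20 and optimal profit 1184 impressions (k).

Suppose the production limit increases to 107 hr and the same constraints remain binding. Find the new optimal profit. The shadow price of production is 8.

1192

Δb = 1, so new z* = 1184 + (8)·(1) = 1184 + 8 = 1192.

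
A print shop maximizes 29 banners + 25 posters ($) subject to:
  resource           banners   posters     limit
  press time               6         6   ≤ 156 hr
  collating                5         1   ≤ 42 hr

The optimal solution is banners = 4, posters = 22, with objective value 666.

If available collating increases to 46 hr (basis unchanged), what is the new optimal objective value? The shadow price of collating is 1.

Δb = 4, so new z* = 666 + (1)·(4) = 666 + 4 = 670.

670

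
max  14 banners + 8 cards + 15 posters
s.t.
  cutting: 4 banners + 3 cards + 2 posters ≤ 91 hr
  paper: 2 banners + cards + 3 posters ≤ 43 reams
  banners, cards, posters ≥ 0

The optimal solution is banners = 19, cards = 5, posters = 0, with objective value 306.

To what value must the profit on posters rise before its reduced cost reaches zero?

17

Both cutting and paper are binding at x*.
From A_Bᵀ y = c: 4·y_cutting + 2·y_paper = 14; 3·y_cutting + 1·y_paper = 8.
→ y_cutting = 1 and y_paper = 5.
posters enters the basis when its profit ≥ yᵀa₃ = 1·2 + 5·3 = 17.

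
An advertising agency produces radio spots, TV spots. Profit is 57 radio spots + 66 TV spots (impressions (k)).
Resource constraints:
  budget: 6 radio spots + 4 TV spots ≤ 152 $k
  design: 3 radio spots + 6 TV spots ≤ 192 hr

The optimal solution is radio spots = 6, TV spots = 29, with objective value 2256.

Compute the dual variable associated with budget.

Check each constraint at x*: budget 152/152 (tight); design 192/192 (tight).
The binding rows give the dual system: 6·y_budget + 3·y_design = 57 and 4·y_budget + 6·y_design = 66.
→ y_budget = 6 and y_design = 7.
Shadow price of budget = 6.

6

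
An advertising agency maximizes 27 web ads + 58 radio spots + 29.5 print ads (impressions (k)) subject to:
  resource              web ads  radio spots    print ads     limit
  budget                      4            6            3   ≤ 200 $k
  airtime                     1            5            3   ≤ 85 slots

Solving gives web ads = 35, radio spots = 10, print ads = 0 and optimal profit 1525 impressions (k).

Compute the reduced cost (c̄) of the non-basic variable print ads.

Check each constraint at x*: budget 200/200 (tight); airtime 85/85 (tight).
Dual feasibility on the basic columns requires 4·y_budget + 1·y_airtime = 27, 6·y_budget + 5·y_airtime = 58.
Solving: y_budget = 5.5, y_airtime = 5.
Reduced cost of print ads: c₃ − yᵀa₃ = 29.5 − (5.5·3 + 5·3) = 29.5 − 31.5 = -2.

-2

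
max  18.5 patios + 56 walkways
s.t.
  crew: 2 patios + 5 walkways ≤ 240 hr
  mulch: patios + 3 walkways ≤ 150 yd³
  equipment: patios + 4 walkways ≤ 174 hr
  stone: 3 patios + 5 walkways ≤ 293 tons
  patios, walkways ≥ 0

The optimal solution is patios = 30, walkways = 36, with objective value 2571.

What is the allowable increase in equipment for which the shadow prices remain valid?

18

Binding constraints: crew, equipment. The basis is B = [[2,5],[1,4]] with det 3.
Per unit increase in equipment, x* moves by d = (-1.6667, 0.6667).
The basis stays optimal until patios reaches 0; allowable increase = 18 hr.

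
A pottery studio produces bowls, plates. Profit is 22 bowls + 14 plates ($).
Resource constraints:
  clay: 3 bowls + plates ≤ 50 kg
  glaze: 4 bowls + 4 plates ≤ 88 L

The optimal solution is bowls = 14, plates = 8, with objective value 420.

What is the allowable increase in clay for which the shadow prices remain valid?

16

Binding constraints: clay, glaze. The basis is B = [[3,1],[4,4]] with det 8.
Per unit increase in clay, x* moves by d = (0.5, -0.5).
The basis stays optimal until plates reaches 0; allowable increase = 16 kg.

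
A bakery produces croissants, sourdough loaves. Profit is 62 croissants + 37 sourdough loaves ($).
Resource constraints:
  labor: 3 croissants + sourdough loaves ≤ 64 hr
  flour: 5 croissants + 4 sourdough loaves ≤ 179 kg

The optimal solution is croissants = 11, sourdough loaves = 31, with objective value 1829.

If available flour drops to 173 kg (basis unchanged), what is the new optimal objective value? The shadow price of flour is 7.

1787

Δb = -6, so new z* = 1829 + (7)·(-6) = 1829 − 42 = 1787.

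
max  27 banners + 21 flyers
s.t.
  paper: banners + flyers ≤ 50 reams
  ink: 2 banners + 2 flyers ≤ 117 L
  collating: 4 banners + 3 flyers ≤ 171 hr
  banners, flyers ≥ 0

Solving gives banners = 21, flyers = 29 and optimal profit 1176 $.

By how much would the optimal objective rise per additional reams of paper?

Check each constraint at x*: paper 50/50 (tight); ink 100/117 (slack 17); collating 171/171 (tight).
Since ink is not tight, its dual is 0.
The binding rows give the dual system: 1·y_paper + 4·y_collating = 27 and 1·y_paper + 3·y_collating = 21.
→ y_paper = 3 and y_collating = 6.
Shadow price of paper = 3.

3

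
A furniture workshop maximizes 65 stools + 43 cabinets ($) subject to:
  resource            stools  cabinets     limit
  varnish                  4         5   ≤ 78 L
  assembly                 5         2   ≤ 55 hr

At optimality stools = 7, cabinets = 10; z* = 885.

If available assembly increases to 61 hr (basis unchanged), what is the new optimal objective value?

939

Both varnish and assembly are binding at x*.
From A_Bᵀ y = c: 4·y_varnish + 5·y_assembly = 65; 5·y_varnish + 2·y_assembly = 43.
Solving: y_varnish = 5, y_assembly = 9.
Δz = y_assembly·Δb = 9 × (6) = 54, so new z* = 885 + 54 = 939.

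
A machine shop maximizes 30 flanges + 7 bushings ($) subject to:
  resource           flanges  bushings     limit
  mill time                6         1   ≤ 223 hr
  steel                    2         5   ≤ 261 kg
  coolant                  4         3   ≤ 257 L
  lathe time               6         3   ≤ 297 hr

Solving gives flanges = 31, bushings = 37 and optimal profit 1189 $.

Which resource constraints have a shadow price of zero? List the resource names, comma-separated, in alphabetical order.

mill time: 223/223 (binding)
steel: 247/261 (slack 14)
coolant: 235/257 (slack 22)
lathe time: 297/297 (binding)
By complementary slackness, a constraint with positive slack has shadow price 0 → coolant, steel.

coolant, steel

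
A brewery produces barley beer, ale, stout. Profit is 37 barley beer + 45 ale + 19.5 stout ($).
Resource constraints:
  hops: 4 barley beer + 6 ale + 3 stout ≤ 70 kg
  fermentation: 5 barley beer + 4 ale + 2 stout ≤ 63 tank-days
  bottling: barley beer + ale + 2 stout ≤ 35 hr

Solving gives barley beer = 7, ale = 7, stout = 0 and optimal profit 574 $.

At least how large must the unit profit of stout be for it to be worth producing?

Binding: hops and fermentation. Non-binding: bottling (21 unused).
By complementary slackness, y = 0 for the non-binding constraint.
Dual feasibility on the basic columns requires 4·y_hops + 5·y_fermentation = 37, 6·y_hops + 4·y_fermentation = 45.
→ y_hops = 5.5 and y_fermentation = 3.
stout enters the basis when its profit ≥ yᵀa₃ = 5.5·3 + 3·2 = 22.5.

22.5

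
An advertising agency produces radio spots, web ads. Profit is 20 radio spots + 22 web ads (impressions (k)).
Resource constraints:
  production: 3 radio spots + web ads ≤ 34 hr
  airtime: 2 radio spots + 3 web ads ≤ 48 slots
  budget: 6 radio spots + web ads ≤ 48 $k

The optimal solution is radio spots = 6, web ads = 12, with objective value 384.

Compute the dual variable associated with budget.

1

Binding: airtime and budget. Non-binding: production (4 unused).
By complementary slackness, y = 0 for the non-binding constraint.
From A_Bᵀ y = c: 2·y_airtime + 6·y_budget = 20; 3·y_airtime + 1·y_budget = 22.
Solving: y_airtime = 7, y_budget = 1.
Shadow price of budget = 1.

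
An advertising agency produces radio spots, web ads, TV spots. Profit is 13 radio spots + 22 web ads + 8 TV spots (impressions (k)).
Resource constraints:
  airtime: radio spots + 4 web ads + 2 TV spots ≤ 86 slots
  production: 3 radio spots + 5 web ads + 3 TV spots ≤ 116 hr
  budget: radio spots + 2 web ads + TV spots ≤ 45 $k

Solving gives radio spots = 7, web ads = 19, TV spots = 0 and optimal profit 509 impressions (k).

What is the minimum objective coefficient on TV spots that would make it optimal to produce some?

Binding: production and budget. Non-binding: airtime (3 unused).
By complementary slackness, y = 0 for the non-binding constraint.
Dual feasibility on the basic columns requires 3·y_production + 1·y_budget = 13, 5·y_production + 2·y_budget = 22.
→ y_production = 4 and y_budget = 1.
TV spots enters the basis when its profit ≥ yᵀa₃ = 4·3 + 1·1 = 13.

13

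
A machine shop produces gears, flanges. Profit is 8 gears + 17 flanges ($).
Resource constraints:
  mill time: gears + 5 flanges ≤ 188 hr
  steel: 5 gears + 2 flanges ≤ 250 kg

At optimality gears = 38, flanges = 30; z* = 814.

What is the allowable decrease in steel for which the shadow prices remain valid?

Binding constraints: mill time, steel. The basis is B = [[1,5],[5,2]] with det -23.
Per unit decrease in steel, x* moves by d = (-0.2174, 0.0435).
The basis stays optimal until gears reaches 0; allowable decrease = 174.8 kg.

174.8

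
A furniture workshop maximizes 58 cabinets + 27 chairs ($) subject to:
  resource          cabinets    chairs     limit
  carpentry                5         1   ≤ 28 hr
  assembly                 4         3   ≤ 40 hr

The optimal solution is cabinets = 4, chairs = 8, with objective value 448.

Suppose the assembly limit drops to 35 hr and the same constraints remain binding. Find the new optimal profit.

At the optimum: carpentry uses 28 of 28 (binding); assembly uses 40 of 40 (binding).
The binding rows give the dual system: 5·y_carpentry + 4·y_assembly = 58 and 1·y_carpentry + 3·y_assembly = 27.
This yields shadow prices y_carpentry = 6, y_assembly = 7.
Δz = y_assembly·Δb = 7 × (-5) = -35, so new z* = 448 − 35 = 413.

413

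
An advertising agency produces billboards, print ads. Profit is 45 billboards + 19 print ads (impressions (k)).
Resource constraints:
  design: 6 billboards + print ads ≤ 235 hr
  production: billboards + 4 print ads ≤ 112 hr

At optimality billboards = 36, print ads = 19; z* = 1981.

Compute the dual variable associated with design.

7

Both design and production are binding at x*.
The binding rows give the dual system: 6·y_design + 1·y_production = 45 and 1·y_design + 4·y_production = 19.
→ y_design = 7 and y_production = 3.
Shadow price of design = 7.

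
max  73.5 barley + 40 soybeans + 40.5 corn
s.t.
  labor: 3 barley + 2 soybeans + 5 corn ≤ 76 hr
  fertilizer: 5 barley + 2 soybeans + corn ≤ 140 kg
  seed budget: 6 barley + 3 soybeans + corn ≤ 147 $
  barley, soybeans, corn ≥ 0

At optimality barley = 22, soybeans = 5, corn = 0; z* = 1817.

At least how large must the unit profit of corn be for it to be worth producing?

41.5

Check each constraint at x*: labor 76/76 (tight); fertilizer 120/140 (slack 20); seed budget 147/147 (tight).
By complementary slackness, y = 0 for the non-binding constraint.
The binding rows give the dual system: 3·y_labor + 6·y_seed budget = 73.5 and 2·y_labor + 3·y_seed budget = 40.
Solving: y_labor = 6.5, y_seed budget = 9.
corn enters the basis when its profit ≥ yᵀa₃ = 6.5·5 + 9·1 = 41.5.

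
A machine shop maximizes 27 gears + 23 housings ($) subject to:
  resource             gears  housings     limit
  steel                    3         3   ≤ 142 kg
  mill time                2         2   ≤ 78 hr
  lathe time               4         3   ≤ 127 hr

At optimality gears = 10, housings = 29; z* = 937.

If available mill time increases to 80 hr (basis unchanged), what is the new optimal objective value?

948

Binding: mill time and lathe time. Non-binding: steel (25 unused).
By complementary slackness, y = 0 for the non-binding constraint.
Dual feasibility on the basic columns requires 2·y_mill time + 4·y_lathe time = 27, 2·y_mill time + 3·y_lathe time = 23.
Solving: y_mill time = 5.5, y_lathe time = 4.
Δz = y_mill time·Δb = 5.5 × (2) = 11, so new z* = 937 + 11 = 948.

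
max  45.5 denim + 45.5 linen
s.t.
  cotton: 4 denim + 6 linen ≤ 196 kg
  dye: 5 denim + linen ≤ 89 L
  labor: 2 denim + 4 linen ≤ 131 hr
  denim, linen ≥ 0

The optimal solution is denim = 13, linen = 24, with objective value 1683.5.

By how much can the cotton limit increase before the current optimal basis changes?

Binding constraints: cotton, dye. The basis is B = [[4,6],[5,1]] with det -26.
Per unit increase in cotton, x* moves by d = (-0.0385, 0.1923).
The basis stays optimal until labor becomes binding; allowable increase = 13 kg.

13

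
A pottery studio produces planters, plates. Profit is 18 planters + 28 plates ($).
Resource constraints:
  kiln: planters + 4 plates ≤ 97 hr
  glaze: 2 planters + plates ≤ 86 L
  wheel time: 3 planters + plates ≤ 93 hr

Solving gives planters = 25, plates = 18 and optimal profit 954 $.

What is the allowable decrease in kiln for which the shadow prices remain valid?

66

Binding constraints: kiln, wheel time. The basis is B = [[1,4],[3,1]] with det -11.
Per unit decrease in kiln, x* moves by d = (0.0909, -0.2727).
The basis stays optimal until plates reaches 0; allowable decrease = 66 hr.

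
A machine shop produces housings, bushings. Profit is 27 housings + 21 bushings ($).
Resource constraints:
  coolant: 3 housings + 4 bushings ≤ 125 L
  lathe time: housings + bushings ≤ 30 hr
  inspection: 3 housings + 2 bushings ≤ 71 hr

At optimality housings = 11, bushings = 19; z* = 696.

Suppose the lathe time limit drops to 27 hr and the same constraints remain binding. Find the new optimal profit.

669

At the optimum: coolant uses 109 of 125 (slack = 16); lathe time uses 30 of 30 (binding); inspection uses 71 of 71 (binding).
Since coolant is not tight, its dual is 0.
The binding rows give the dual system: 1·y_lathe time + 3·y_inspection = 27 and 1·y_lathe time + 2·y_inspection = 21.
Solving: y_lathe time = 9, y_inspection = 6.
Δz = y_lathe time·Δb = 9 × (-3) = -27, so new z* = 696 − 27 = 669.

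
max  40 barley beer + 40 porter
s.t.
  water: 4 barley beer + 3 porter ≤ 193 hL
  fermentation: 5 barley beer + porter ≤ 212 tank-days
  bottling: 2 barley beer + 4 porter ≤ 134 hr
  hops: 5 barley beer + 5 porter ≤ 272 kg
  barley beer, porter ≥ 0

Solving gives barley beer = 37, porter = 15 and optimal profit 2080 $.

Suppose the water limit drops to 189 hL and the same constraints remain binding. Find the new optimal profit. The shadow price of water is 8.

2048

Δb = -4, so new z* = 2080 + (8)·(-4) = 2080 − 32 = 2048.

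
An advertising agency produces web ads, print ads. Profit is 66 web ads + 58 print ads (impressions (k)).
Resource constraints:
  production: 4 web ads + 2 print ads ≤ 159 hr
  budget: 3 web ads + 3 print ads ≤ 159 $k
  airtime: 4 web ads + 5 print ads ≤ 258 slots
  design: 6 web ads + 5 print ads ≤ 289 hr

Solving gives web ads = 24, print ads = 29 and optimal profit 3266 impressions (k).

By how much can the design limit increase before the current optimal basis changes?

Binding constraints: budget, design. The basis is B = [[3,3],[6,5]] with det -3.
Per unit increase in design, x* moves by d = (1, -1).
The basis stays optimal until production becomes binding; allowable increase = 2.5 hr.

2.5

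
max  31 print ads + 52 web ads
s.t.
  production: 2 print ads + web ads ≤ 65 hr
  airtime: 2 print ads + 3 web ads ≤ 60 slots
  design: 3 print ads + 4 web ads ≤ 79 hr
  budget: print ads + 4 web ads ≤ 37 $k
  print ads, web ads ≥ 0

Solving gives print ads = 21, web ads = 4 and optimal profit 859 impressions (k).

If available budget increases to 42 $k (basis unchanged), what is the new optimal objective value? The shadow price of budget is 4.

879

Δb = 5, so new z* = 859 + (4)·(5) = 859 + 20 = 879.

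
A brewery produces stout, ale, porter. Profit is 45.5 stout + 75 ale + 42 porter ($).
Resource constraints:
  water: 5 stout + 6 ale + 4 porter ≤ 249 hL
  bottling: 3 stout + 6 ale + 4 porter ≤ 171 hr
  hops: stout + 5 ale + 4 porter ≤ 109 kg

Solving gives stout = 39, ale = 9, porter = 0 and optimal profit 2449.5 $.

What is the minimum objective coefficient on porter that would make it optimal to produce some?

At the optimum: water uses 249 of 249 (binding); bottling uses 171 of 171 (binding); hops uses 84 of 109 (slack = 25).
By complementary slackness, y = 0 for the non-binding constraint.
From A_Bᵀ y = c: 5·y_water + 3·y_bottling = 45.5; 6·y_water + 6·y_bottling = 75.
This yields shadow prices y_water = 4, y_bottling = 8.5.
porter enters the basis when its profit ≥ yᵀa₃ = 4·4 + 8.5·4 = 50.

50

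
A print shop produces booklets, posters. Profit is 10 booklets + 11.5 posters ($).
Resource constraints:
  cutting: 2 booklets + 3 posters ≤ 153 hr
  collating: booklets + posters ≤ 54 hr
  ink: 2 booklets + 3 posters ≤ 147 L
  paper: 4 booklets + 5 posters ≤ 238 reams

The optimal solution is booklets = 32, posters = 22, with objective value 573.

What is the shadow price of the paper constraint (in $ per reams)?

At the optimum: cutting uses 130 of 153 (slack = 23); collating uses 54 of 54 (binding); ink uses 130 of 147 (slack = 17); paper uses 238 of 238 (binding).
Since cutting, ink are not tight, their duals are 0.
The binding rows give the dual system: 1·y_collating + 4·y_paper = 10 and 1·y_collating + 5·y_paper = 11.5.
Solving: y_collating = 4, y_paper = 1.5.
Shadow price of paper = 1.5.

1.5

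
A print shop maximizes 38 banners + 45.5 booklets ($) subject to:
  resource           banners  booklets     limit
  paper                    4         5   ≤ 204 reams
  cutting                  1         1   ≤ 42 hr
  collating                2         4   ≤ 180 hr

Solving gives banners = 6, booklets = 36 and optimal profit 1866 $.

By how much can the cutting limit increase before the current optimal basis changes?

9

Binding constraints: paper, cutting. The basis is B = [[4,5],[1,1]] with det -1.
Per unit increase in cutting, x* moves by d = (5, -4).
The basis stays optimal until booklets reaches 0; allowable increase = 9 hr.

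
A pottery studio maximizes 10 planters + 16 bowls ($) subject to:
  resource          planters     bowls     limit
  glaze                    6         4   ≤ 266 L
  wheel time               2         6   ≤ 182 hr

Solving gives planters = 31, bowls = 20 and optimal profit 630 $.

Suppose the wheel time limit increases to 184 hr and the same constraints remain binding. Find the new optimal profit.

Both glaze and wheel time are binding at x*.
From A_Bᵀ y = c: 6·y_glaze + 2·y_wheel time = 10; 4·y_glaze + 6·y_wheel time = 16.
→ y_glaze = 1 and y_wheel time = 2.
Δz = y_wheel time·Δb = 2 × (2) = 4, so new z* = 630 + 4 = 634.

634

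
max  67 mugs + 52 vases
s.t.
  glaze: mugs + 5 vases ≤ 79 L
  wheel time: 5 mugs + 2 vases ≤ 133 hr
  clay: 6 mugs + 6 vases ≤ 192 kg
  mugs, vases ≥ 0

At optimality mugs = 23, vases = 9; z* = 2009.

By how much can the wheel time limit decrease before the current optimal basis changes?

8.25

Binding constraints: wheel time, clay. The basis is B = [[5,2],[6,6]] with det 18.
Per unit decrease in wheel time, x* moves by d = (-0.3333, 0.3333).
The basis stays optimal until glaze becomes binding; allowable decrease = 8.25 hr.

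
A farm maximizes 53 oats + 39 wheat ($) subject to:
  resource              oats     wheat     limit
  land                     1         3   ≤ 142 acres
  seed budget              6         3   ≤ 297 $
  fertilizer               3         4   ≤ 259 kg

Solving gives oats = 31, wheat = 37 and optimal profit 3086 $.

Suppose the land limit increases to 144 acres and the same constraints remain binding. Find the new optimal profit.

At the optimum: land uses 142 of 142 (binding); seed budget uses 297 of 297 (binding); fertilizer uses 241 of 259 (slack = 18).
By complementary slackness, y = 0 for the non-binding constraint.
From A_Bᵀ y = c: 1·y_land + 6·y_seed budget = 53; 3·y_land + 3·y_seed budget = 39.
Solving: y_land = 5, y_seed budget = 8.
Δz = y_land·Δb = 5 × (2) = 10, so new z* = 3086 + 10 = 3096.

3096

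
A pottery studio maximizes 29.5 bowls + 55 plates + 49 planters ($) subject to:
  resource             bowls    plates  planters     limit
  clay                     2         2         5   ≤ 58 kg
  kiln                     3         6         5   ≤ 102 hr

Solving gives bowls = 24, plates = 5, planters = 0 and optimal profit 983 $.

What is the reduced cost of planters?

Check each constraint at x*: clay 58/58 (tight); kiln 102/102 (tight).
The binding rows give the dual system: 2·y_clay + 3·y_kiln = 29.5 and 2·y_clay + 6·y_kiln = 55.
This yields shadow prices y_clay = 2, y_kiln = 8.5.
Reduced cost of planters: c₃ − yᵀa₃ = 49 − (2·5 + 8.5·5) = 49 − 52.5 = -3.5.

-3.5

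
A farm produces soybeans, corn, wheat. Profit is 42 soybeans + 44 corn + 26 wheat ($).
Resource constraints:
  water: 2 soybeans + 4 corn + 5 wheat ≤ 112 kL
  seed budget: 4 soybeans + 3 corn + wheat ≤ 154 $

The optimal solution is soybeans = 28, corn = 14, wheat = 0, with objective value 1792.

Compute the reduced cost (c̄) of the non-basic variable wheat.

-7

Check each constraint at x*: water 112/112 (tight); seed budget 154/154 (tight).
From A_Bᵀ y = c: 2·y_water + 4·y_seed budget = 42; 4·y_water + 3·y_seed budget = 44.
Solving: y_water = 5, y_seed budget = 8.
Reduced cost of wheat: c₃ − yᵀa₃ = 26 − (5·5 + 8·1) = 26 − 33 = -7.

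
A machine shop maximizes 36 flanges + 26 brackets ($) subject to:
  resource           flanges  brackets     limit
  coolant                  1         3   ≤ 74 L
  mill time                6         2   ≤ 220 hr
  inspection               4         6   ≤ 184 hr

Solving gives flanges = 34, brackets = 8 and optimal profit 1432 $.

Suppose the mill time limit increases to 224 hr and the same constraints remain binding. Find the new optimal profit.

At the optimum: coolant uses 58 of 74 (slack = 16); mill time uses 220 of 220 (binding); inspection uses 184 of 184 (binding).
Slack constraints have shadow price 0 (complementary slackness).
The binding rows give the dual system: 6·y_mill time + 4·y_inspection = 36 and 2·y_mill time + 6·y_inspection = 26.
→ y_mill time = 4 and y_inspection = 3.
Δz = y_mill time·Δb = 4 × (4) = 16, so new z* = 1432 + 16 = 1448.

1448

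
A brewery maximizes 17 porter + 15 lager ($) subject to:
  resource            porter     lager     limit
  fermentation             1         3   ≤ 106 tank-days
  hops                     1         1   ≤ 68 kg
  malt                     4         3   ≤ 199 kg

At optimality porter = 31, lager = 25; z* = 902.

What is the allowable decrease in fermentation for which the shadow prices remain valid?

Binding constraints: fermentation, malt. The basis is B = [[1,3],[4,3]] with det -9.
Per unit decrease in fermentation, x* moves by d = (0.3333, -0.4444).
The basis stays optimal until lager reaches 0; allowable decrease = 56.25 tank-days.

56.25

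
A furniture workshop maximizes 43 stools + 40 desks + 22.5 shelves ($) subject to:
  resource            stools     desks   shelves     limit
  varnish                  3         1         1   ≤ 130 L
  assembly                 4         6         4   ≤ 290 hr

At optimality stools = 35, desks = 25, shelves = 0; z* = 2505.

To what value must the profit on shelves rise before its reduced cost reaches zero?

Check each constraint at x*: varnish 130/130 (tight); assembly 290/290 (tight).
Dual feasibility on the basic columns requires 3·y_varnish + 4·y_assembly = 43, 1·y_varnish + 6·y_assembly = 40.
This yields shadow prices y_varnish = 7, y_assembly = 5.5.
shelves enters the basis when its profit ≥ yᵀa₃ = 7·1 + 5.5·4 = 29.

29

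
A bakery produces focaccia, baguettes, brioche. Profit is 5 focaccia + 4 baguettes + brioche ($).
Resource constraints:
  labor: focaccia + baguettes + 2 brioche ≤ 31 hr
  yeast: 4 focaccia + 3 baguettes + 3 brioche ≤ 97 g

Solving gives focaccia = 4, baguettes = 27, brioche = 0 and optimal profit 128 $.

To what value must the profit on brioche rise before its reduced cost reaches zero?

5

At the optimum: labor uses 31 of 31 (binding); yeast uses 97 of 97 (binding).
Dual feasibility on the basic columns requires 1·y_labor + 4·y_yeast = 5, 1·y_labor + 3·y_yeast = 4.
Solving: y_labor = 1, y_yeast = 1.
brioche enters the basis when its profit ≥ yᵀa₃ = 1·2 + 1·3 = 5.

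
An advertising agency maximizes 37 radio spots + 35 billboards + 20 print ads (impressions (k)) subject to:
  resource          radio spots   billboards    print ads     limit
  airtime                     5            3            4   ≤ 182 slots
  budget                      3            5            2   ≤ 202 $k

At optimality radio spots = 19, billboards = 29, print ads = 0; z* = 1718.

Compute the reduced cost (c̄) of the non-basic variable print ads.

At the optimum: airtime uses 182 of 182 (binding); budget uses 202 of 202 (binding).
From A_Bᵀ y = c: 5·y_airtime + 3·y_budget = 37; 3·y_airtime + 5·y_budget = 35.
→ y_airtime = 5 and y_budget = 4.
Reduced cost of print ads: c₃ − yᵀa₃ = 20 − (5·4 + 4·2) = 20 − 28 = -8.

-8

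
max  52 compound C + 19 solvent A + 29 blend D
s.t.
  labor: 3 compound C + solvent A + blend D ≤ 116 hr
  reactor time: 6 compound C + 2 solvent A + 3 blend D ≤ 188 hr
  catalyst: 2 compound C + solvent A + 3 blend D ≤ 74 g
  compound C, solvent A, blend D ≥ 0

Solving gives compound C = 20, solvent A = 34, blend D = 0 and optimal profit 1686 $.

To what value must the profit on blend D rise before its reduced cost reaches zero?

36

At the optimum: labor uses 94 of 116 (slack = 22); reactor time uses 188 of 188 (binding); catalyst uses 74 of 74 (binding).
Since labor is not tight, its dual is 0.
Dual feasibility on the basic columns requires 6·y_reactor time + 2·y_catalyst = 52, 2·y_reactor time + 1·y_catalyst = 19.
Solving: y_reactor time = 7, y_catalyst = 5.
blend D enters the basis when its profit ≥ yᵀa₃ = 7·3 + 5·3 = 36.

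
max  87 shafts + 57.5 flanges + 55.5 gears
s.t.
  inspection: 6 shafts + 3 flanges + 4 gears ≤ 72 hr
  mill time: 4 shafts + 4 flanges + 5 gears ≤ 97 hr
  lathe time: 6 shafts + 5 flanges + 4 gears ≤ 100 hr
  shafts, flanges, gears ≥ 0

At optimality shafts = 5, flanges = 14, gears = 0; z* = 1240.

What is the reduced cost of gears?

At the optimum: inspection uses 72 of 72 (binding); mill time uses 76 of 97 (slack = 21); lathe time uses 100 of 100 (binding).
By complementary slackness, y = 0 for the non-binding constraint.
Dual feasibility on the basic columns requires 6·y_inspection + 6·y_lathe time = 87, 3·y_inspection + 5·y_lathe time = 57.5.
Solving: y_inspection = 7.5, y_lathe time = 7.
Reduced cost of gears: c₃ − yᵀa₃ = 55.5 − (7.5·4 + 7·4) = 55.5 − 58 = -2.5.

-2.5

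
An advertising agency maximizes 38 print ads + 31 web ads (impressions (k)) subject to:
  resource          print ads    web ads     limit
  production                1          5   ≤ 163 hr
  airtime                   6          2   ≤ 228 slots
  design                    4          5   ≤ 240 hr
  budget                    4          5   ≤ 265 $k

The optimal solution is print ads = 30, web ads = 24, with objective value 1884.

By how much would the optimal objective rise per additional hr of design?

Binding: airtime and design. Non-binding: production (13 unused), budget (25 unused).
By complementary slackness, y = 0 for the non-binding constraints.
Dual feasibility on the basic columns requires 6·y_airtime + 4·y_design = 38, 2·y_airtime + 5·y_design = 31.
This yields shadow prices y_airtime = 3, y_design = 5.
Shadow price of design = 5.

5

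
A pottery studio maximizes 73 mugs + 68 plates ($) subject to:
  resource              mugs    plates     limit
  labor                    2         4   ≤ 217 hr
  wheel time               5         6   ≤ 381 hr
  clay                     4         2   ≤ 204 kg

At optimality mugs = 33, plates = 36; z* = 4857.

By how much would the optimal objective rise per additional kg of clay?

7

At the optimum: labor uses 210 of 217 (slack = 7); wheel time uses 381 of 381 (binding); clay uses 204 of 204 (binding).
By complementary slackness, y = 0 for the non-binding constraint.
Dual feasibility on the basic columns requires 5·y_wheel time + 4·y_clay = 73, 6·y_wheel time + 2·y_clay = 68.
Solving: y_wheel time = 9, y_clay = 7.
Shadow price of clay = 7.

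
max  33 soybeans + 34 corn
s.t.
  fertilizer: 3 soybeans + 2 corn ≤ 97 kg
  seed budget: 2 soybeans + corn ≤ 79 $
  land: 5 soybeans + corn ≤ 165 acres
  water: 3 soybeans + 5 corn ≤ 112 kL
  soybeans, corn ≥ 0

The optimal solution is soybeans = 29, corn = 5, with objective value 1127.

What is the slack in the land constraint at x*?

15

land used = 5·29 + 1·5 = 150; slack = 165 − 150 = 15.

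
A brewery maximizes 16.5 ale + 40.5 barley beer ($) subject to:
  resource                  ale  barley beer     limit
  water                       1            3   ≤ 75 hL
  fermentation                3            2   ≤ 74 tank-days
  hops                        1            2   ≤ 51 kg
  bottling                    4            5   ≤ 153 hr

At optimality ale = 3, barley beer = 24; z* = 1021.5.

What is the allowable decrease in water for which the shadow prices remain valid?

4.25

Binding constraints: water, hops. The basis is B = [[1,3],[1,2]] with det -1.
Per unit decrease in water, x* moves by d = (2, -1).
The basis stays optimal until fermentation becomes binding; allowable decrease = 4.25 hL.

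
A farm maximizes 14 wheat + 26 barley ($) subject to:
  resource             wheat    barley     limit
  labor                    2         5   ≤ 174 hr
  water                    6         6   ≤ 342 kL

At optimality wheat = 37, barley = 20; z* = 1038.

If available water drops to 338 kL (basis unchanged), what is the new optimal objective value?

At the optimum: labor uses 174 of 174 (binding); water uses 342 of 342 (binding).
Dual feasibility on the basic columns requires 2·y_labor + 6·y_water = 14, 5·y_labor + 6·y_water = 26.
Solving: y_labor = 4, y_water = 1.
Δz = y_water·Δb = 1 × (-4) = -4, so new z* = 1038 − 4 = 1034.

1034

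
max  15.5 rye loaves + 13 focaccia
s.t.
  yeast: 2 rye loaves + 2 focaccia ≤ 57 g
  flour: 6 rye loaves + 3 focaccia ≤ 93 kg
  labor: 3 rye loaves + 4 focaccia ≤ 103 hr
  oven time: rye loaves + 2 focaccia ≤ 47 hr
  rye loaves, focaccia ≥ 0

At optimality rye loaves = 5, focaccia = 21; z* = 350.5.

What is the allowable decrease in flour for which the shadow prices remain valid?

22.5

Binding constraints: flour, oven time. The basis is B = [[6,3],[1,2]] with det 9.
Per unit decrease in flour, x* moves by d = (-0.2222, 0.1111).
The basis stays optimal until rye loaves reaches 0; allowable decrease = 22.5 kg.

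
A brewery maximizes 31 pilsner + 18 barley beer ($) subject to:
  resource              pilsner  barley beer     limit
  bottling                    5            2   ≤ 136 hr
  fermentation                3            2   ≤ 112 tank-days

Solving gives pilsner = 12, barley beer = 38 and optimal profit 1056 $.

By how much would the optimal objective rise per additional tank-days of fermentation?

7

At the optimum: bottling uses 136 of 136 (binding); fermentation uses 112 of 112 (binding).
From A_Bᵀ y = c: 5·y_bottling + 3·y_fermentation = 31; 2·y_bottling + 2·y_fermentation = 18.
Solving: y_bottling = 2, y_fermentation = 7.
Shadow price of fermentation = 7.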